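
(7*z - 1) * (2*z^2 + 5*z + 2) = 14*z^3 + 33*z^2 + 9*z - 2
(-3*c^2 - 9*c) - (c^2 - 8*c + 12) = -4*c^2 - c - 12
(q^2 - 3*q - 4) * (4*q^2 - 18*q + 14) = 4*q^4 - 30*q^3 + 52*q^2 + 30*q - 56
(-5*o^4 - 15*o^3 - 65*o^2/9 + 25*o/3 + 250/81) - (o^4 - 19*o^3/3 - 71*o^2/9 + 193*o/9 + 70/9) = -6*o^4 - 26*o^3/3 + 2*o^2/3 - 118*o/9 - 380/81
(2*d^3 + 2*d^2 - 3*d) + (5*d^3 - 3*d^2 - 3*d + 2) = 7*d^3 - d^2 - 6*d + 2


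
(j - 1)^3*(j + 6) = j^4 + 3*j^3 - 15*j^2 + 17*j - 6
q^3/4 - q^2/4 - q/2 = q*(q/4 + 1/4)*(q - 2)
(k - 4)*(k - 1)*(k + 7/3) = k^3 - 8*k^2/3 - 23*k/3 + 28/3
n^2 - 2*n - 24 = (n - 6)*(n + 4)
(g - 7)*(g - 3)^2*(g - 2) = g^4 - 15*g^3 + 77*g^2 - 165*g + 126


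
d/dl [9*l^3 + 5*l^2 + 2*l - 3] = 27*l^2 + 10*l + 2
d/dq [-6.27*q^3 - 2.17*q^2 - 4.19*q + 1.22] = -18.81*q^2 - 4.34*q - 4.19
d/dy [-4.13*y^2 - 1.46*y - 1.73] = -8.26*y - 1.46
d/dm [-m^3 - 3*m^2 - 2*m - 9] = -3*m^2 - 6*m - 2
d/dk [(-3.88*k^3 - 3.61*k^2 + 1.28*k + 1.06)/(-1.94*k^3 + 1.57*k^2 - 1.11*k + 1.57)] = (-13.095*k^4 + 13.58*k^3 - 10.1081*k^2 - 14.6638*k + 3.1862)/(3.7636*k^6 - 6.0916*k^5 + 6.7717*k^4 - 9.577*k^3 + 6.1619*k^2 - 3.4854*k + 2.4649)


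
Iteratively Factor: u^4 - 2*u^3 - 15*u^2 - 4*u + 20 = (u + 2)*(u^3 - 4*u^2 - 7*u + 10) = (u - 5)*(u + 2)*(u^2 + u - 2) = (u - 5)*(u - 1)*(u + 2)*(u + 2)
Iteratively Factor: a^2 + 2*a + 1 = (a + 1)*(a + 1)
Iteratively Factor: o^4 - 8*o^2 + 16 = (o + 2)*(o^3 - 2*o^2 - 4*o + 8) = (o - 2)*(o + 2)*(o^2 - 4) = (o - 2)*(o + 2)^2*(o - 2)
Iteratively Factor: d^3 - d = (d - 1)*(d^2 + d) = d*(d - 1)*(d + 1)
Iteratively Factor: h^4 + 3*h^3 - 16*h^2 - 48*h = (h - 4)*(h^3 + 7*h^2 + 12*h) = h*(h - 4)*(h^2 + 7*h + 12) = h*(h - 4)*(h + 4)*(h + 3)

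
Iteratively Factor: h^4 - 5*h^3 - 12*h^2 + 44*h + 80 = (h + 2)*(h^3 - 7*h^2 + 2*h + 40) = (h - 4)*(h + 2)*(h^2 - 3*h - 10) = (h - 4)*(h + 2)^2*(h - 5)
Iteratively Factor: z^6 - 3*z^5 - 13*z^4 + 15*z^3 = (z - 5)*(z^5 + 2*z^4 - 3*z^3) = z*(z - 5)*(z^4 + 2*z^3 - 3*z^2) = z^2*(z - 5)*(z^3 + 2*z^2 - 3*z) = z^2*(z - 5)*(z - 1)*(z^2 + 3*z) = z^3*(z - 5)*(z - 1)*(z + 3)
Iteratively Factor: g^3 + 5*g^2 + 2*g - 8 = (g - 1)*(g^2 + 6*g + 8) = (g - 1)*(g + 4)*(g + 2)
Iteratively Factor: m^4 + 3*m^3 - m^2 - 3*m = (m - 1)*(m^3 + 4*m^2 + 3*m) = (m - 1)*(m + 3)*(m^2 + m) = m*(m - 1)*(m + 3)*(m + 1)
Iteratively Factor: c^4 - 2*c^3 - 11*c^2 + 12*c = (c - 1)*(c^3 - c^2 - 12*c) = (c - 4)*(c - 1)*(c^2 + 3*c) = (c - 4)*(c - 1)*(c + 3)*(c)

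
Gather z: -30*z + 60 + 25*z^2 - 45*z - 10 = 25*z^2 - 75*z + 50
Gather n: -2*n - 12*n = -14*n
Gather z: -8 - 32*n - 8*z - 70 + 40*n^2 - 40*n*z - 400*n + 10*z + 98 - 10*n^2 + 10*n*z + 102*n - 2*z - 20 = 30*n^2 - 30*n*z - 330*n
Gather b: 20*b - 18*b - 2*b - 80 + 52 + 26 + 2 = 0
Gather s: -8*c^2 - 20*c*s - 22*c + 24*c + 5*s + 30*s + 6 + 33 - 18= -8*c^2 + 2*c + s*(35 - 20*c) + 21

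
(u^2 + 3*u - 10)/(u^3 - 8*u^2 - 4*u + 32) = (u + 5)/(u^2 - 6*u - 16)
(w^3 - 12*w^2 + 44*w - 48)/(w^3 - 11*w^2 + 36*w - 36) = (w - 4)/(w - 3)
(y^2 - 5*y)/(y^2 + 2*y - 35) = y/(y + 7)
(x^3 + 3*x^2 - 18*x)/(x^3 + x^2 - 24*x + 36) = x/(x - 2)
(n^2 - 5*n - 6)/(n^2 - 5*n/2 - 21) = 2*(n + 1)/(2*n + 7)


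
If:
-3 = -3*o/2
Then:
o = 2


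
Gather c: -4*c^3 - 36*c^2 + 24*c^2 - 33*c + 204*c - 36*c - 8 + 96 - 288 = -4*c^3 - 12*c^2 + 135*c - 200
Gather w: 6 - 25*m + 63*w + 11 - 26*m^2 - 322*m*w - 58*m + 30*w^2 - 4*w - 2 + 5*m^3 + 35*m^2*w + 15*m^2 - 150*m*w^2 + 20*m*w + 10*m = 5*m^3 - 11*m^2 - 73*m + w^2*(30 - 150*m) + w*(35*m^2 - 302*m + 59) + 15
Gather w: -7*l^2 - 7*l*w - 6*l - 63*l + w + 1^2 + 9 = -7*l^2 - 69*l + w*(1 - 7*l) + 10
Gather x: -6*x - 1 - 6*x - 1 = -12*x - 2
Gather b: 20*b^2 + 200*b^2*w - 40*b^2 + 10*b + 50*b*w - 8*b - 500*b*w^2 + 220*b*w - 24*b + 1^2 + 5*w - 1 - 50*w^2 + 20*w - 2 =b^2*(200*w - 20) + b*(-500*w^2 + 270*w - 22) - 50*w^2 + 25*w - 2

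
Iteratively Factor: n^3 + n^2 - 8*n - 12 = (n - 3)*(n^2 + 4*n + 4) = (n - 3)*(n + 2)*(n + 2)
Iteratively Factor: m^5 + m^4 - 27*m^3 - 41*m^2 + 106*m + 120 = (m + 1)*(m^4 - 27*m^2 - 14*m + 120) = (m - 5)*(m + 1)*(m^3 + 5*m^2 - 2*m - 24) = (m - 5)*(m + 1)*(m + 4)*(m^2 + m - 6) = (m - 5)*(m + 1)*(m + 3)*(m + 4)*(m - 2)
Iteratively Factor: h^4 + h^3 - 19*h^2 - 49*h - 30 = (h + 3)*(h^3 - 2*h^2 - 13*h - 10) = (h + 1)*(h + 3)*(h^2 - 3*h - 10) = (h + 1)*(h + 2)*(h + 3)*(h - 5)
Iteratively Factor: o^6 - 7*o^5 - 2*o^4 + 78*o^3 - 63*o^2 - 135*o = (o + 3)*(o^5 - 10*o^4 + 28*o^3 - 6*o^2 - 45*o) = (o + 1)*(o + 3)*(o^4 - 11*o^3 + 39*o^2 - 45*o) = o*(o + 1)*(o + 3)*(o^3 - 11*o^2 + 39*o - 45) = o*(o - 5)*(o + 1)*(o + 3)*(o^2 - 6*o + 9) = o*(o - 5)*(o - 3)*(o + 1)*(o + 3)*(o - 3)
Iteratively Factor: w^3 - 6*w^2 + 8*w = (w - 4)*(w^2 - 2*w) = w*(w - 4)*(w - 2)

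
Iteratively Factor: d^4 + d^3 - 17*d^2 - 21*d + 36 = (d - 1)*(d^3 + 2*d^2 - 15*d - 36) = (d - 4)*(d - 1)*(d^2 + 6*d + 9) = (d - 4)*(d - 1)*(d + 3)*(d + 3)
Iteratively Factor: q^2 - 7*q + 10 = (q - 2)*(q - 5)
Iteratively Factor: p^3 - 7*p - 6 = (p - 3)*(p^2 + 3*p + 2) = (p - 3)*(p + 1)*(p + 2)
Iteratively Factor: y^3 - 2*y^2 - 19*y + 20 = (y - 5)*(y^2 + 3*y - 4) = (y - 5)*(y + 4)*(y - 1)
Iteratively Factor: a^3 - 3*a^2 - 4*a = (a - 4)*(a^2 + a) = (a - 4)*(a + 1)*(a)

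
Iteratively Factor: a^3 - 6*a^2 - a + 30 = (a + 2)*(a^2 - 8*a + 15) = (a - 5)*(a + 2)*(a - 3)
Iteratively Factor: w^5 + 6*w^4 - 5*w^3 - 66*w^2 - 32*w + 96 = (w - 1)*(w^4 + 7*w^3 + 2*w^2 - 64*w - 96) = (w - 1)*(w + 2)*(w^3 + 5*w^2 - 8*w - 48) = (w - 1)*(w + 2)*(w + 4)*(w^2 + w - 12) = (w - 3)*(w - 1)*(w + 2)*(w + 4)*(w + 4)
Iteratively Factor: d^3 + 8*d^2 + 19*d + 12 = (d + 4)*(d^2 + 4*d + 3) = (d + 3)*(d + 4)*(d + 1)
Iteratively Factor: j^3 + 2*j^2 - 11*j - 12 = (j + 1)*(j^2 + j - 12) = (j + 1)*(j + 4)*(j - 3)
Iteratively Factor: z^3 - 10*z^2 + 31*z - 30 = (z - 5)*(z^2 - 5*z + 6) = (z - 5)*(z - 3)*(z - 2)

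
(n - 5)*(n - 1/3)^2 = n^3 - 17*n^2/3 + 31*n/9 - 5/9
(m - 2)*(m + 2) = m^2 - 4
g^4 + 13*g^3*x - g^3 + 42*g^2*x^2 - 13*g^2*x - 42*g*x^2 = g*(g - 1)*(g + 6*x)*(g + 7*x)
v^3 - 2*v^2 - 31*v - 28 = (v - 7)*(v + 1)*(v + 4)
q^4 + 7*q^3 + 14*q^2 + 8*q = q*(q + 1)*(q + 2)*(q + 4)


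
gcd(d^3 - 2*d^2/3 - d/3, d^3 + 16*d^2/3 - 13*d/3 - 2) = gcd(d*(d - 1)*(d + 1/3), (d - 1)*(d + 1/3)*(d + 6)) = d^2 - 2*d/3 - 1/3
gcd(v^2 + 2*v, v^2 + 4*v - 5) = 1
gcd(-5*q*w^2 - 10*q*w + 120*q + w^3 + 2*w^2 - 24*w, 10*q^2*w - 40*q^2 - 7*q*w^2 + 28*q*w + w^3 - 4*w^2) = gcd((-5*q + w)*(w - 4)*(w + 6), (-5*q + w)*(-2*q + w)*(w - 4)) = 5*q*w - 20*q - w^2 + 4*w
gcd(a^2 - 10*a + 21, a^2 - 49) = a - 7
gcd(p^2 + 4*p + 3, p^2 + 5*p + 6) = p + 3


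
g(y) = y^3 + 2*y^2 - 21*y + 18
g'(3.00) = 18.00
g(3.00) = 0.00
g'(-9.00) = 186.00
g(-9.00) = -360.00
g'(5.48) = 91.01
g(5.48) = 127.55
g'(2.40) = 5.88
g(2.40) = -7.06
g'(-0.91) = -22.16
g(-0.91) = 38.01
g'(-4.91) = 31.68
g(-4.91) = 50.96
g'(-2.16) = -15.64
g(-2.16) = 62.61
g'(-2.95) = -6.69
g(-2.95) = 71.68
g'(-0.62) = -22.33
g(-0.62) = 31.55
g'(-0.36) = -22.05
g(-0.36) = 25.77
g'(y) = 3*y^2 + 4*y - 21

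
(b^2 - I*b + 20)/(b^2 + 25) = (b + 4*I)/(b + 5*I)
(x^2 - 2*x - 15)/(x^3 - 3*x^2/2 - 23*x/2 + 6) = 2*(x - 5)/(2*x^2 - 9*x + 4)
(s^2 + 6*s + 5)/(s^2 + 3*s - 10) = (s + 1)/(s - 2)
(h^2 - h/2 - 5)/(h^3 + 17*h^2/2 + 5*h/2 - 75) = (h + 2)/(h^2 + 11*h + 30)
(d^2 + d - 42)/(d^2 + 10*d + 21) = (d - 6)/(d + 3)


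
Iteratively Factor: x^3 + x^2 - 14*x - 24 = (x - 4)*(x^2 + 5*x + 6) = (x - 4)*(x + 2)*(x + 3)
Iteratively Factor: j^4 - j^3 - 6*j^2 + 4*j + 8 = (j - 2)*(j^3 + j^2 - 4*j - 4) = (j - 2)^2*(j^2 + 3*j + 2) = (j - 2)^2*(j + 2)*(j + 1)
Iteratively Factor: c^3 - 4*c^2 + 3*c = (c)*(c^2 - 4*c + 3) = c*(c - 3)*(c - 1)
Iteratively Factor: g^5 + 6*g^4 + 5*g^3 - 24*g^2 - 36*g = (g + 3)*(g^4 + 3*g^3 - 4*g^2 - 12*g) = (g - 2)*(g + 3)*(g^3 + 5*g^2 + 6*g) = (g - 2)*(g + 3)^2*(g^2 + 2*g) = g*(g - 2)*(g + 3)^2*(g + 2)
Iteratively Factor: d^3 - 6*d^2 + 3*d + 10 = (d - 2)*(d^2 - 4*d - 5) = (d - 5)*(d - 2)*(d + 1)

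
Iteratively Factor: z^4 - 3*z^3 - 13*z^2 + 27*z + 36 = (z + 1)*(z^3 - 4*z^2 - 9*z + 36) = (z - 3)*(z + 1)*(z^2 - z - 12) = (z - 3)*(z + 1)*(z + 3)*(z - 4)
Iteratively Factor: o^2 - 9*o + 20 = (o - 4)*(o - 5)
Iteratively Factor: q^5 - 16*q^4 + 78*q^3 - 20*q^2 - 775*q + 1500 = (q + 3)*(q^4 - 19*q^3 + 135*q^2 - 425*q + 500) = (q - 5)*(q + 3)*(q^3 - 14*q^2 + 65*q - 100) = (q - 5)*(q - 4)*(q + 3)*(q^2 - 10*q + 25) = (q - 5)^2*(q - 4)*(q + 3)*(q - 5)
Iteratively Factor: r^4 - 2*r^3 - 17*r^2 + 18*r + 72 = (r + 3)*(r^3 - 5*r^2 - 2*r + 24) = (r - 4)*(r + 3)*(r^2 - r - 6) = (r - 4)*(r - 3)*(r + 3)*(r + 2)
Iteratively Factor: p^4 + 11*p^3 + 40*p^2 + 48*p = (p + 3)*(p^3 + 8*p^2 + 16*p) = (p + 3)*(p + 4)*(p^2 + 4*p) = (p + 3)*(p + 4)^2*(p)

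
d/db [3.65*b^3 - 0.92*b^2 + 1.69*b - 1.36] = 10.95*b^2 - 1.84*b + 1.69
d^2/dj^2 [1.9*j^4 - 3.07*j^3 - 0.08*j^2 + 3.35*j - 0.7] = 22.8*j^2 - 18.42*j - 0.16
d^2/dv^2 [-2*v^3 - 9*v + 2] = -12*v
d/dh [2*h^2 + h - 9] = 4*h + 1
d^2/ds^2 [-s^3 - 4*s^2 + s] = -6*s - 8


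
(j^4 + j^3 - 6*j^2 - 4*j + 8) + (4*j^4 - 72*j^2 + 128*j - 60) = 5*j^4 + j^3 - 78*j^2 + 124*j - 52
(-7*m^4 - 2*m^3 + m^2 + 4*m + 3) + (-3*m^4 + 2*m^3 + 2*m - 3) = -10*m^4 + m^2 + 6*m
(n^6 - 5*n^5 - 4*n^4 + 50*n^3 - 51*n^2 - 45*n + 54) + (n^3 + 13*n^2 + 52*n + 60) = n^6 - 5*n^5 - 4*n^4 + 51*n^3 - 38*n^2 + 7*n + 114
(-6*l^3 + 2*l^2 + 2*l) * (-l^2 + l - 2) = 6*l^5 - 8*l^4 + 12*l^3 - 2*l^2 - 4*l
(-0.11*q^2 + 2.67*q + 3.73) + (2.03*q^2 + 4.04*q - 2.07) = 1.92*q^2 + 6.71*q + 1.66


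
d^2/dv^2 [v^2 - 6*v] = 2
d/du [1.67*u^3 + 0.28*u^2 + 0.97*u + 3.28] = 5.01*u^2 + 0.56*u + 0.97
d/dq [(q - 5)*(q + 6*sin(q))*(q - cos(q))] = (q - 5)*(q + 6*sin(q))*(sin(q) + 1) + (q - 5)*(q - cos(q))*(6*cos(q) + 1) + (q + 6*sin(q))*(q - cos(q))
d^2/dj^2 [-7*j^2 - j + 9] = -14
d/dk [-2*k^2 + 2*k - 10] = 2 - 4*k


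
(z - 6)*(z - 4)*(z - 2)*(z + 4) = z^4 - 8*z^3 - 4*z^2 + 128*z - 192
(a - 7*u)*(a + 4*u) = a^2 - 3*a*u - 28*u^2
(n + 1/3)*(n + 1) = n^2 + 4*n/3 + 1/3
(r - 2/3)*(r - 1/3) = r^2 - r + 2/9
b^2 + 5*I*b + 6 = (b - I)*(b + 6*I)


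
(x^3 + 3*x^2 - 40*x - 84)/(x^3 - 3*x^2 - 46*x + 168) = (x + 2)/(x - 4)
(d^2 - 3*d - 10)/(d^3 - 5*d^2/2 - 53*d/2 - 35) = 2*(d - 5)/(2*d^2 - 9*d - 35)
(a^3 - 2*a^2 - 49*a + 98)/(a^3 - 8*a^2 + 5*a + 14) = (a + 7)/(a + 1)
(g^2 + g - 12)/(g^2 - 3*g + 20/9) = 9*(g^2 + g - 12)/(9*g^2 - 27*g + 20)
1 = 1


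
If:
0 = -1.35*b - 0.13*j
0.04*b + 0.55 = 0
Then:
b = -13.75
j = 142.79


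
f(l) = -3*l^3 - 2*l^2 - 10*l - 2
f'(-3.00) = -79.00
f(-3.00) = 91.00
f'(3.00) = -103.00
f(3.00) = -131.00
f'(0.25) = -11.56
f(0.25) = -4.67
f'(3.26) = -118.69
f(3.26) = -159.79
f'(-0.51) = -10.30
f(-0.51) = 2.98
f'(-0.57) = -10.64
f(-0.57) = 3.61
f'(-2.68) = -63.92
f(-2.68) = 68.18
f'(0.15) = -10.80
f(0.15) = -3.56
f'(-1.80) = -31.96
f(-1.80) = 27.02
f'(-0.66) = -11.28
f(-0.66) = 4.59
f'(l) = -9*l^2 - 4*l - 10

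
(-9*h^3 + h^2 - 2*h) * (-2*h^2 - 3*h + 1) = 18*h^5 + 25*h^4 - 8*h^3 + 7*h^2 - 2*h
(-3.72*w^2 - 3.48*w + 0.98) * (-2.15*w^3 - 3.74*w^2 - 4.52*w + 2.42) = 7.998*w^5 + 21.3948*w^4 + 27.7226*w^3 + 3.062*w^2 - 12.8512*w + 2.3716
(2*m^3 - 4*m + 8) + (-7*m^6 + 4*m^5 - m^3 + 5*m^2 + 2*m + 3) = -7*m^6 + 4*m^5 + m^3 + 5*m^2 - 2*m + 11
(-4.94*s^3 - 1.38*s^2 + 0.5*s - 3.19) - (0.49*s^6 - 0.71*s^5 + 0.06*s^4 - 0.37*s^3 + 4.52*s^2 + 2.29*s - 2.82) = -0.49*s^6 + 0.71*s^5 - 0.06*s^4 - 4.57*s^3 - 5.9*s^2 - 1.79*s - 0.37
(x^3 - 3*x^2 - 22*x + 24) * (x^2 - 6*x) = x^5 - 9*x^4 - 4*x^3 + 156*x^2 - 144*x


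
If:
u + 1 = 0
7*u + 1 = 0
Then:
No Solution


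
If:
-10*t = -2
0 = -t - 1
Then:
No Solution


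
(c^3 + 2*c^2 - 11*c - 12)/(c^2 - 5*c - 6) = (c^2 + c - 12)/(c - 6)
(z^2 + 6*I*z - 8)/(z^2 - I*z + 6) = (z + 4*I)/(z - 3*I)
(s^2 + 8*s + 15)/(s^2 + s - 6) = (s + 5)/(s - 2)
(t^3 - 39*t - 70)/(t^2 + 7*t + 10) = t - 7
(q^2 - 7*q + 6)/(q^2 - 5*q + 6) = (q^2 - 7*q + 6)/(q^2 - 5*q + 6)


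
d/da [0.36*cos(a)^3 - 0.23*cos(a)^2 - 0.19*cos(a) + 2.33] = (-1.08*cos(a)^2 + 0.46*cos(a) + 0.19)*sin(a)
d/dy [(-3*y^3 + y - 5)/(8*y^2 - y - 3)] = ((16*y - 1)*(3*y^3 - y + 5) + (9*y^2 - 1)*(-8*y^2 + y + 3))/(-8*y^2 + y + 3)^2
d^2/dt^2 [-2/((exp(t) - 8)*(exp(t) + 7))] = (-8*exp(3*t) + 6*exp(2*t) - 450*exp(t) + 112)*exp(t)/(exp(6*t) - 3*exp(5*t) - 165*exp(4*t) + 335*exp(3*t) + 9240*exp(2*t) - 9408*exp(t) - 175616)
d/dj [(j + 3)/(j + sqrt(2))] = (-3 + sqrt(2))/(j + sqrt(2))^2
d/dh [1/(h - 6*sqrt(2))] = -1/(h - 6*sqrt(2))^2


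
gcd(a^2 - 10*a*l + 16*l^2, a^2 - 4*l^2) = a - 2*l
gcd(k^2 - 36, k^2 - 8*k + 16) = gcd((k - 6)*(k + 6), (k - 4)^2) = 1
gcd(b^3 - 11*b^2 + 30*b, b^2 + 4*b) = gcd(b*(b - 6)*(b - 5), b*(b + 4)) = b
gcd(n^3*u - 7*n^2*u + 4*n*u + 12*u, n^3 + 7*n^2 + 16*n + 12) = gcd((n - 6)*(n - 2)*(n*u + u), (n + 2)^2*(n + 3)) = 1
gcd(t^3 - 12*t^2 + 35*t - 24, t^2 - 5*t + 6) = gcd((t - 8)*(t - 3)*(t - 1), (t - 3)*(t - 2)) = t - 3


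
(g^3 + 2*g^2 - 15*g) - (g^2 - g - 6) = g^3 + g^2 - 14*g + 6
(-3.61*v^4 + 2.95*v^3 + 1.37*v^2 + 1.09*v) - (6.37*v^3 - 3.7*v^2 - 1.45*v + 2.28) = -3.61*v^4 - 3.42*v^3 + 5.07*v^2 + 2.54*v - 2.28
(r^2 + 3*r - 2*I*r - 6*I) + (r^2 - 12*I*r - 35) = 2*r^2 + 3*r - 14*I*r - 35 - 6*I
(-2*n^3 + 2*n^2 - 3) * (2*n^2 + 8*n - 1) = -4*n^5 - 12*n^4 + 18*n^3 - 8*n^2 - 24*n + 3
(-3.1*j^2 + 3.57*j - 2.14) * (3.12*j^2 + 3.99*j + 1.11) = -9.672*j^4 - 1.2306*j^3 + 4.1265*j^2 - 4.5759*j - 2.3754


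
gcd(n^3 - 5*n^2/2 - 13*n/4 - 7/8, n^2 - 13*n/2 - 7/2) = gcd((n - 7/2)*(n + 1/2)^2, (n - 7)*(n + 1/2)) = n + 1/2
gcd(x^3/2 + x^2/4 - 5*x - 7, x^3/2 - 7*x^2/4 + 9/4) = 1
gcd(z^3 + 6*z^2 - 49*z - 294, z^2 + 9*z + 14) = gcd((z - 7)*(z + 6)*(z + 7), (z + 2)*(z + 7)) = z + 7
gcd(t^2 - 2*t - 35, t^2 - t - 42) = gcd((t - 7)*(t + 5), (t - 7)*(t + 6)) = t - 7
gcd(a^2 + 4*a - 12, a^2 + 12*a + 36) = a + 6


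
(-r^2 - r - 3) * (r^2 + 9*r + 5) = -r^4 - 10*r^3 - 17*r^2 - 32*r - 15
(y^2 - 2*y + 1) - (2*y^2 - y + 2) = -y^2 - y - 1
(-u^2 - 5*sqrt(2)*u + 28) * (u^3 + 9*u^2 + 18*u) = -u^5 - 9*u^4 - 5*sqrt(2)*u^4 - 45*sqrt(2)*u^3 + 10*u^3 - 90*sqrt(2)*u^2 + 252*u^2 + 504*u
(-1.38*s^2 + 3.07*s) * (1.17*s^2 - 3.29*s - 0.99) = -1.6146*s^4 + 8.1321*s^3 - 8.7341*s^2 - 3.0393*s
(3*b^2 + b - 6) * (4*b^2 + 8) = 12*b^4 + 4*b^3 + 8*b - 48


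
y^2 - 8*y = y*(y - 8)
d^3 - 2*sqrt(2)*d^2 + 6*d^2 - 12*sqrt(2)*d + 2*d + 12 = (d + 6)*(d - sqrt(2))^2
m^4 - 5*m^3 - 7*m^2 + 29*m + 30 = (m - 5)*(m - 3)*(m + 1)*(m + 2)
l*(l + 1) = l^2 + l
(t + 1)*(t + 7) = t^2 + 8*t + 7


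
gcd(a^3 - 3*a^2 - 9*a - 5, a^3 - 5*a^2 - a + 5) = a^2 - 4*a - 5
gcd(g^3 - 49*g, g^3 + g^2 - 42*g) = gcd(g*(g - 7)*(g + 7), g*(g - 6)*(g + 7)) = g^2 + 7*g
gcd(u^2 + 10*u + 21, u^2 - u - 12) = u + 3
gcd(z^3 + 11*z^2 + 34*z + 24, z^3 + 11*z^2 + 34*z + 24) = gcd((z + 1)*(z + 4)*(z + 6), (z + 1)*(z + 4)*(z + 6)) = z^3 + 11*z^2 + 34*z + 24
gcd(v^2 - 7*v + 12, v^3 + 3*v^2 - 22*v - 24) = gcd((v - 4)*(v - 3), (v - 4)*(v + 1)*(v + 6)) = v - 4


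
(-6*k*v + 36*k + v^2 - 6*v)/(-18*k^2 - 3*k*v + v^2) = (v - 6)/(3*k + v)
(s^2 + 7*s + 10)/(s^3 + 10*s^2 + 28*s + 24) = (s + 5)/(s^2 + 8*s + 12)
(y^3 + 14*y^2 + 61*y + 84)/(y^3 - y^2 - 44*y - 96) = (y + 7)/(y - 8)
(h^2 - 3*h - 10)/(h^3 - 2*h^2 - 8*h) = (h - 5)/(h*(h - 4))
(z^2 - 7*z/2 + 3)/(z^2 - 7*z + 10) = (z - 3/2)/(z - 5)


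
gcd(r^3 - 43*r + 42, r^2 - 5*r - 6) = r - 6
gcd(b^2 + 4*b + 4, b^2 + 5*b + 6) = b + 2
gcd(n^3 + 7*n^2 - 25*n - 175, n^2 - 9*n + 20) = n - 5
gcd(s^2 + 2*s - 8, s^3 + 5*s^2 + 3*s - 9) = 1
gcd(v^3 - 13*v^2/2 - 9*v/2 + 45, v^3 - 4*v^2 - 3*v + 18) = v - 3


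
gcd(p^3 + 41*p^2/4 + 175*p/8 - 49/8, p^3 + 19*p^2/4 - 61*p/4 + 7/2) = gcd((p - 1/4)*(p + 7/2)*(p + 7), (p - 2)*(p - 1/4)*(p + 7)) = p^2 + 27*p/4 - 7/4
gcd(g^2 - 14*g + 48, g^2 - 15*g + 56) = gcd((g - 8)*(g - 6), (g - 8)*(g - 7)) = g - 8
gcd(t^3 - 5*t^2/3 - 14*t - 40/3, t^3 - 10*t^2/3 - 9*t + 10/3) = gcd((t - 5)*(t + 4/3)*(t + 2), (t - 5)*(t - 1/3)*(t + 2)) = t^2 - 3*t - 10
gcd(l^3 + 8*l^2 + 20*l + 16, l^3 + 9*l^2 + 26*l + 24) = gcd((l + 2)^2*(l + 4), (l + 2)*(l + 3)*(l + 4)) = l^2 + 6*l + 8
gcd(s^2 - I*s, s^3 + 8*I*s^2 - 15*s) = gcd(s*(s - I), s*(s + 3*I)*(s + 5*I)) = s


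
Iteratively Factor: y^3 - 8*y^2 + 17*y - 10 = (y - 5)*(y^2 - 3*y + 2) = (y - 5)*(y - 2)*(y - 1)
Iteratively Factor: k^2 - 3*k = (k)*(k - 3)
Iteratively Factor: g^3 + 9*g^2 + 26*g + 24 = (g + 3)*(g^2 + 6*g + 8) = (g + 2)*(g + 3)*(g + 4)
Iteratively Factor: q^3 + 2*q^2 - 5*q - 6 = (q + 1)*(q^2 + q - 6) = (q + 1)*(q + 3)*(q - 2)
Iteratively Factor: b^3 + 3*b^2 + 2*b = (b + 1)*(b^2 + 2*b) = b*(b + 1)*(b + 2)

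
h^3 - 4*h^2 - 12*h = h*(h - 6)*(h + 2)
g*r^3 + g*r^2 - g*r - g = (r - 1)*(r + 1)*(g*r + g)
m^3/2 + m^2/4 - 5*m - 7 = (m/2 + 1)*(m - 7/2)*(m + 2)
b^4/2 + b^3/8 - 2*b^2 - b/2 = b*(b/2 + 1)*(b - 2)*(b + 1/4)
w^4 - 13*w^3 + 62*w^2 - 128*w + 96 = (w - 4)^2*(w - 3)*(w - 2)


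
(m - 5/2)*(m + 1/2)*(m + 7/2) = m^3 + 3*m^2/2 - 33*m/4 - 35/8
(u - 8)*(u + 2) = u^2 - 6*u - 16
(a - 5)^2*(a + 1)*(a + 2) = a^4 - 7*a^3 - 3*a^2 + 55*a + 50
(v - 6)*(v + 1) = v^2 - 5*v - 6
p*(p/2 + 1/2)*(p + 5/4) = p^3/2 + 9*p^2/8 + 5*p/8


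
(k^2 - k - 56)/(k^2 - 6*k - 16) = (k + 7)/(k + 2)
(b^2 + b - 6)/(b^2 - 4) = (b + 3)/(b + 2)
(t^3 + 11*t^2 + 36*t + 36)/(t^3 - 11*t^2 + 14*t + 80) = (t^2 + 9*t + 18)/(t^2 - 13*t + 40)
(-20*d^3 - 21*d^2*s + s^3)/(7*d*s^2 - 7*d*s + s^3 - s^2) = (-20*d^3 - 21*d^2*s + s^3)/(s*(7*d*s - 7*d + s^2 - s))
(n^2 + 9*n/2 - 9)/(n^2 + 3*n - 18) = (n - 3/2)/(n - 3)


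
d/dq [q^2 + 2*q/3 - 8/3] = 2*q + 2/3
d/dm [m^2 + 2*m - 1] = 2*m + 2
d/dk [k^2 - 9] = 2*k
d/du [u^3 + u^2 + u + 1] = 3*u^2 + 2*u + 1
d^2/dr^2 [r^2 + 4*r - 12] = 2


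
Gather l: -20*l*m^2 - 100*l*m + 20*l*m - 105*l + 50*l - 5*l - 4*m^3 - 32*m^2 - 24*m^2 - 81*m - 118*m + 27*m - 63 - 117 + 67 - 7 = l*(-20*m^2 - 80*m - 60) - 4*m^3 - 56*m^2 - 172*m - 120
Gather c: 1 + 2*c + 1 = 2*c + 2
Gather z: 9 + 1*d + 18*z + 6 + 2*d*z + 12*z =d + z*(2*d + 30) + 15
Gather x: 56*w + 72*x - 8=56*w + 72*x - 8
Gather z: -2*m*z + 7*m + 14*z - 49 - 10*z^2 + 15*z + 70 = 7*m - 10*z^2 + z*(29 - 2*m) + 21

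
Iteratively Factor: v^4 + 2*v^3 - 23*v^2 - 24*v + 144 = (v + 4)*(v^3 - 2*v^2 - 15*v + 36) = (v - 3)*(v + 4)*(v^2 + v - 12) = (v - 3)^2*(v + 4)*(v + 4)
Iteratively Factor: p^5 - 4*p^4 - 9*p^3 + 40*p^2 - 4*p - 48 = (p + 1)*(p^4 - 5*p^3 - 4*p^2 + 44*p - 48) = (p + 1)*(p + 3)*(p^3 - 8*p^2 + 20*p - 16) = (p - 2)*(p + 1)*(p + 3)*(p^2 - 6*p + 8) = (p - 4)*(p - 2)*(p + 1)*(p + 3)*(p - 2)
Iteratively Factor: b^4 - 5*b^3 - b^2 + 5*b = (b + 1)*(b^3 - 6*b^2 + 5*b) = (b - 1)*(b + 1)*(b^2 - 5*b) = b*(b - 1)*(b + 1)*(b - 5)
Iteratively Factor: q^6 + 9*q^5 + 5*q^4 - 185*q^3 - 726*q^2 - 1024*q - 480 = (q + 3)*(q^5 + 6*q^4 - 13*q^3 - 146*q^2 - 288*q - 160) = (q - 5)*(q + 3)*(q^4 + 11*q^3 + 42*q^2 + 64*q + 32) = (q - 5)*(q + 3)*(q + 4)*(q^3 + 7*q^2 + 14*q + 8) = (q - 5)*(q + 2)*(q + 3)*(q + 4)*(q^2 + 5*q + 4) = (q - 5)*(q + 2)*(q + 3)*(q + 4)^2*(q + 1)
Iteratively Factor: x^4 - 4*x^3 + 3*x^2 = (x - 1)*(x^3 - 3*x^2) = x*(x - 1)*(x^2 - 3*x) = x^2*(x - 1)*(x - 3)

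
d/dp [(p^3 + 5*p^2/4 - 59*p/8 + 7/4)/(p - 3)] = (16*p^3 - 62*p^2 - 60*p + 163)/(8*(p^2 - 6*p + 9))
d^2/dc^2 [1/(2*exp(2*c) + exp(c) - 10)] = (2*(4*exp(c) + 1)^2*exp(c) - (8*exp(c) + 1)*(2*exp(2*c) + exp(c) - 10))*exp(c)/(2*exp(2*c) + exp(c) - 10)^3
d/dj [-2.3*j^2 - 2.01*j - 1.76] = -4.6*j - 2.01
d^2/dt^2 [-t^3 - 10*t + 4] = -6*t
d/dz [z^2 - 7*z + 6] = 2*z - 7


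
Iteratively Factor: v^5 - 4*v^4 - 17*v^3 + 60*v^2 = (v)*(v^4 - 4*v^3 - 17*v^2 + 60*v) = v*(v - 3)*(v^3 - v^2 - 20*v) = v^2*(v - 3)*(v^2 - v - 20) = v^2*(v - 5)*(v - 3)*(v + 4)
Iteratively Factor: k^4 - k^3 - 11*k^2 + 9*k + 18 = (k + 1)*(k^3 - 2*k^2 - 9*k + 18) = (k - 2)*(k + 1)*(k^2 - 9) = (k - 2)*(k + 1)*(k + 3)*(k - 3)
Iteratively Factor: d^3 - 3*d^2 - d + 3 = (d - 1)*(d^2 - 2*d - 3) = (d - 3)*(d - 1)*(d + 1)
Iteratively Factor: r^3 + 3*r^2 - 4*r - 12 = (r + 3)*(r^2 - 4) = (r + 2)*(r + 3)*(r - 2)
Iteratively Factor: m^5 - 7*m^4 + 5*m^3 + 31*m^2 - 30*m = (m + 2)*(m^4 - 9*m^3 + 23*m^2 - 15*m) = (m - 5)*(m + 2)*(m^3 - 4*m^2 + 3*m) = m*(m - 5)*(m + 2)*(m^2 - 4*m + 3) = m*(m - 5)*(m - 1)*(m + 2)*(m - 3)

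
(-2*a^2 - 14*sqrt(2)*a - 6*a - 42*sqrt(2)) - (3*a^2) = -5*a^2 - 14*sqrt(2)*a - 6*a - 42*sqrt(2)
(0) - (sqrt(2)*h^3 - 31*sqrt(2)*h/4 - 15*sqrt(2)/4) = -sqrt(2)*h^3 + 31*sqrt(2)*h/4 + 15*sqrt(2)/4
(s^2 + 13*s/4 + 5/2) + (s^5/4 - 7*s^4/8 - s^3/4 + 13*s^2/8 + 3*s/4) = s^5/4 - 7*s^4/8 - s^3/4 + 21*s^2/8 + 4*s + 5/2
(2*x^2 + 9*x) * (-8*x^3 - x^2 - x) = -16*x^5 - 74*x^4 - 11*x^3 - 9*x^2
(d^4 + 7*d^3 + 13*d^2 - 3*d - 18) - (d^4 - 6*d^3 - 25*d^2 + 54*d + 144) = 13*d^3 + 38*d^2 - 57*d - 162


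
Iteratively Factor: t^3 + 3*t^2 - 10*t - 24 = (t + 2)*(t^2 + t - 12) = (t + 2)*(t + 4)*(t - 3)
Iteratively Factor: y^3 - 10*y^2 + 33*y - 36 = (y - 3)*(y^2 - 7*y + 12) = (y - 4)*(y - 3)*(y - 3)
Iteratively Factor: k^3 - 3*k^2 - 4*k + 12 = (k - 3)*(k^2 - 4) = (k - 3)*(k + 2)*(k - 2)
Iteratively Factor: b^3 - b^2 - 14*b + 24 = (b + 4)*(b^2 - 5*b + 6) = (b - 3)*(b + 4)*(b - 2)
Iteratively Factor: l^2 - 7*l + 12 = (l - 3)*(l - 4)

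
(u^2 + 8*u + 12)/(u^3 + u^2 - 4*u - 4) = (u + 6)/(u^2 - u - 2)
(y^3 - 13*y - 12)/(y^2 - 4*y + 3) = (y^3 - 13*y - 12)/(y^2 - 4*y + 3)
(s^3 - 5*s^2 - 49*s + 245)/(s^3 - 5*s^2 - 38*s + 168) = (s^2 + 2*s - 35)/(s^2 + 2*s - 24)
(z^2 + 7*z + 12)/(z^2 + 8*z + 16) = (z + 3)/(z + 4)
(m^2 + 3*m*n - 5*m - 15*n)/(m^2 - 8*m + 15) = (m + 3*n)/(m - 3)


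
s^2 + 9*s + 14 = (s + 2)*(s + 7)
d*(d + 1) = d^2 + d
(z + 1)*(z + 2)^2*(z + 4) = z^4 + 9*z^3 + 28*z^2 + 36*z + 16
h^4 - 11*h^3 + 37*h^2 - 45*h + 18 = (h - 6)*(h - 3)*(h - 1)^2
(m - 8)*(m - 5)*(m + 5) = m^3 - 8*m^2 - 25*m + 200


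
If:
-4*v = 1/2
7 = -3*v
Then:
No Solution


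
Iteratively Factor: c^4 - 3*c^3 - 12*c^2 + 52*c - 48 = (c + 4)*(c^3 - 7*c^2 + 16*c - 12) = (c - 2)*(c + 4)*(c^2 - 5*c + 6) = (c - 2)^2*(c + 4)*(c - 3)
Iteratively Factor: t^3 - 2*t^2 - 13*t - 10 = (t - 5)*(t^2 + 3*t + 2) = (t - 5)*(t + 2)*(t + 1)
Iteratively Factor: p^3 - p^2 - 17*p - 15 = (p + 3)*(p^2 - 4*p - 5) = (p + 1)*(p + 3)*(p - 5)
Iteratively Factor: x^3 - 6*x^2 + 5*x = (x)*(x^2 - 6*x + 5) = x*(x - 1)*(x - 5)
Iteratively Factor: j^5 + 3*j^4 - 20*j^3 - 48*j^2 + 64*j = (j + 4)*(j^4 - j^3 - 16*j^2 + 16*j) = (j - 4)*(j + 4)*(j^3 + 3*j^2 - 4*j) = (j - 4)*(j + 4)^2*(j^2 - j) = j*(j - 4)*(j + 4)^2*(j - 1)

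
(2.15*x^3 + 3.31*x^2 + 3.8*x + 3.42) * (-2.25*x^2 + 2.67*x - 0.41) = -4.8375*x^5 - 1.707*x^4 - 0.593799999999999*x^3 + 1.0939*x^2 + 7.5734*x - 1.4022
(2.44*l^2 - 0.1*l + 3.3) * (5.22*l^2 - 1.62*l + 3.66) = 12.7368*l^4 - 4.4748*l^3 + 26.3184*l^2 - 5.712*l + 12.078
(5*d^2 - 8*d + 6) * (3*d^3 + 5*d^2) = 15*d^5 + d^4 - 22*d^3 + 30*d^2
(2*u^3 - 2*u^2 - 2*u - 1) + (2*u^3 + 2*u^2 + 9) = 4*u^3 - 2*u + 8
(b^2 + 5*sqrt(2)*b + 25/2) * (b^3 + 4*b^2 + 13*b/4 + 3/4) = b^5 + 4*b^4 + 5*sqrt(2)*b^4 + 63*b^3/4 + 20*sqrt(2)*b^3 + 65*sqrt(2)*b^2/4 + 203*b^2/4 + 15*sqrt(2)*b/4 + 325*b/8 + 75/8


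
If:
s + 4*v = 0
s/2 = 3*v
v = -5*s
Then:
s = 0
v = 0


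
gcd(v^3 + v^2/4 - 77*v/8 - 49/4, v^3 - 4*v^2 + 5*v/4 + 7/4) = v - 7/2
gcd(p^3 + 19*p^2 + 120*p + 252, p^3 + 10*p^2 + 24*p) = p + 6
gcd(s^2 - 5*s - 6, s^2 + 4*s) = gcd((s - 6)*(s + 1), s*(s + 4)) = 1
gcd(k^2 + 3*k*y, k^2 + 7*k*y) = k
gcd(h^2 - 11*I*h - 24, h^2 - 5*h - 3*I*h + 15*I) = h - 3*I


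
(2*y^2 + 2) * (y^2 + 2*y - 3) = 2*y^4 + 4*y^3 - 4*y^2 + 4*y - 6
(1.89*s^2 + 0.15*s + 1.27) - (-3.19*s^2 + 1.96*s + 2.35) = 5.08*s^2 - 1.81*s - 1.08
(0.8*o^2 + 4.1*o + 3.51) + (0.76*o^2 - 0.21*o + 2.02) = 1.56*o^2 + 3.89*o + 5.53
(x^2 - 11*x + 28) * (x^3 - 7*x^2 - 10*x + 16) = x^5 - 18*x^4 + 95*x^3 - 70*x^2 - 456*x + 448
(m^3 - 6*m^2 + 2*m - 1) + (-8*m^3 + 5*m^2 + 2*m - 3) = -7*m^3 - m^2 + 4*m - 4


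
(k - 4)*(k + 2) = k^2 - 2*k - 8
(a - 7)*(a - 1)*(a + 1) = a^3 - 7*a^2 - a + 7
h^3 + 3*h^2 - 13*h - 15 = (h - 3)*(h + 1)*(h + 5)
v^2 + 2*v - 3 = (v - 1)*(v + 3)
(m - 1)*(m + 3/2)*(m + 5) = m^3 + 11*m^2/2 + m - 15/2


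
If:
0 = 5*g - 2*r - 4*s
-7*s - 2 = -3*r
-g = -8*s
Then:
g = 16/47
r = 36/47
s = 2/47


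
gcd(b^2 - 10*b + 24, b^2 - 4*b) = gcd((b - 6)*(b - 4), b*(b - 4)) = b - 4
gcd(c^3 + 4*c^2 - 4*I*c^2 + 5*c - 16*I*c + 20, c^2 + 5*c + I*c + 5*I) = c + I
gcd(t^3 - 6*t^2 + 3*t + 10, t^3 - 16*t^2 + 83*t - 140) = t - 5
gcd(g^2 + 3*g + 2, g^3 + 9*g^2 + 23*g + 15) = g + 1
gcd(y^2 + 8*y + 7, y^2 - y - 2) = y + 1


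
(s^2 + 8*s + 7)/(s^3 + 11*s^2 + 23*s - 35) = (s + 1)/(s^2 + 4*s - 5)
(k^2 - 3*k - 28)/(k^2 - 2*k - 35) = (k + 4)/(k + 5)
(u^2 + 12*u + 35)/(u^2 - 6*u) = (u^2 + 12*u + 35)/(u*(u - 6))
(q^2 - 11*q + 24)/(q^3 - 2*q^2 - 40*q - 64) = (q - 3)/(q^2 + 6*q + 8)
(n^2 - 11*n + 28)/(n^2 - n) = (n^2 - 11*n + 28)/(n*(n - 1))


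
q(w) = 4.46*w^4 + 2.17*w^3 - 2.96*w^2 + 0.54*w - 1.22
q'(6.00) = 4052.82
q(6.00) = 6144.34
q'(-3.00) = -404.79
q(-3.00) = 273.19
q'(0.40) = 0.36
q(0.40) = -1.22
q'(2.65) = 362.56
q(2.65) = 239.75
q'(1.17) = 31.10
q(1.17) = 7.19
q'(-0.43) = 2.87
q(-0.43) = -2.02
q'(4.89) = 2213.29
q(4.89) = 2734.56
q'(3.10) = 576.22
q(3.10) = 448.55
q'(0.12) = -0.05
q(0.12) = -1.19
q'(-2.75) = -304.96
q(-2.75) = 184.85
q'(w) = 17.84*w^3 + 6.51*w^2 - 5.92*w + 0.54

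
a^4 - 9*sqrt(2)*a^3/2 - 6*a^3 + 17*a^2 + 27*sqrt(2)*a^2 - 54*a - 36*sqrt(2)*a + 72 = (a - 4)*(a - 2)*(a - 3*sqrt(2))*(a - 3*sqrt(2)/2)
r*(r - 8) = r^2 - 8*r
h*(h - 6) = h^2 - 6*h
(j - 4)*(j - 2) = j^2 - 6*j + 8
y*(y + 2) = y^2 + 2*y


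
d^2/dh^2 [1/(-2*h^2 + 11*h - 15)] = 2*(4*h^2 - 22*h - (4*h - 11)^2 + 30)/(2*h^2 - 11*h + 15)^3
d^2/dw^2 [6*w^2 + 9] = 12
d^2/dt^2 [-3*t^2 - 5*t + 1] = -6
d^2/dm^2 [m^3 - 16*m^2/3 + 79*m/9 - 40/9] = 6*m - 32/3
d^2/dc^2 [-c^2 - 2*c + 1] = -2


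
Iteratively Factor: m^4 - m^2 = (m - 1)*(m^3 + m^2) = (m - 1)*(m + 1)*(m^2) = m*(m - 1)*(m + 1)*(m)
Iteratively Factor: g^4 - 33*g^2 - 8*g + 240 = (g - 3)*(g^3 + 3*g^2 - 24*g - 80) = (g - 5)*(g - 3)*(g^2 + 8*g + 16) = (g - 5)*(g - 3)*(g + 4)*(g + 4)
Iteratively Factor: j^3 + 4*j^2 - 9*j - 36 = (j + 4)*(j^2 - 9) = (j - 3)*(j + 4)*(j + 3)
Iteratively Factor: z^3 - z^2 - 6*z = (z + 2)*(z^2 - 3*z) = z*(z + 2)*(z - 3)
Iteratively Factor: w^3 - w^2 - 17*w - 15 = (w - 5)*(w^2 + 4*w + 3) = (w - 5)*(w + 1)*(w + 3)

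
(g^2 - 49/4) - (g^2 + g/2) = -g/2 - 49/4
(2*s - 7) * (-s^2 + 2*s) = -2*s^3 + 11*s^2 - 14*s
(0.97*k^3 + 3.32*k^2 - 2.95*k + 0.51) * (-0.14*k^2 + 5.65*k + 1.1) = -0.1358*k^5 + 5.0157*k^4 + 20.238*k^3 - 13.0869*k^2 - 0.3635*k + 0.561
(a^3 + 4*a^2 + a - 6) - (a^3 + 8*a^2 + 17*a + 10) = -4*a^2 - 16*a - 16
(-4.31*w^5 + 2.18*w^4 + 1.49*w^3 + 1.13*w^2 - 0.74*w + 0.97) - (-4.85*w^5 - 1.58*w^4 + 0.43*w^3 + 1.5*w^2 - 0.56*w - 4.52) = 0.54*w^5 + 3.76*w^4 + 1.06*w^3 - 0.37*w^2 - 0.18*w + 5.49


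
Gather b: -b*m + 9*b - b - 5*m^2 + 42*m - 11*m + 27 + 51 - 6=b*(8 - m) - 5*m^2 + 31*m + 72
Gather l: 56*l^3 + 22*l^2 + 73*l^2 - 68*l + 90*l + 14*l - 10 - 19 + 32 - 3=56*l^3 + 95*l^2 + 36*l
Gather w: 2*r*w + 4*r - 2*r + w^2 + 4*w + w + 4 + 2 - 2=2*r + w^2 + w*(2*r + 5) + 4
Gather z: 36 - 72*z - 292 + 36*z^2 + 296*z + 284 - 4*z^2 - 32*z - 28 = 32*z^2 + 192*z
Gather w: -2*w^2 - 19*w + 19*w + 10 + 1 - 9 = 2 - 2*w^2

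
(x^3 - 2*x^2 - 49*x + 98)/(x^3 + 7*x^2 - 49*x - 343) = (x - 2)/(x + 7)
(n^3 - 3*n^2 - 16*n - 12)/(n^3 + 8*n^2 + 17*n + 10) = (n - 6)/(n + 5)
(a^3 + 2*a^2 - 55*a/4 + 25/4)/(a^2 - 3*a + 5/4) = a + 5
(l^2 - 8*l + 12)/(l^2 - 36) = (l - 2)/(l + 6)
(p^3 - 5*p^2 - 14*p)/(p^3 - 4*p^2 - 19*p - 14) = p/(p + 1)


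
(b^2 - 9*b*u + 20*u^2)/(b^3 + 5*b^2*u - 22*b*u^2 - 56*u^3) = (b - 5*u)/(b^2 + 9*b*u + 14*u^2)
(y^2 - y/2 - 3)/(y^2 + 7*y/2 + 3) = (y - 2)/(y + 2)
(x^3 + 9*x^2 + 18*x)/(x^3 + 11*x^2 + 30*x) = (x + 3)/(x + 5)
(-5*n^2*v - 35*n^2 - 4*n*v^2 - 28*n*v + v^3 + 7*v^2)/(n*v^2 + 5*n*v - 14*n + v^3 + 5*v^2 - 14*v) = (-5*n + v)/(v - 2)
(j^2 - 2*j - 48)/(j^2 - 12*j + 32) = (j + 6)/(j - 4)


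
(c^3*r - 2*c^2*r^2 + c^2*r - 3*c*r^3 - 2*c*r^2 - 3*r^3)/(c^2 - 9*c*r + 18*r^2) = r*(-c^2 - c*r - c - r)/(-c + 6*r)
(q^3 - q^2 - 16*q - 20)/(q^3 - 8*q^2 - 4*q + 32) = (q^2 - 3*q - 10)/(q^2 - 10*q + 16)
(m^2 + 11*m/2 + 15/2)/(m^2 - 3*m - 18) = (m + 5/2)/(m - 6)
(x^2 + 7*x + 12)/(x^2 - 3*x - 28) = (x + 3)/(x - 7)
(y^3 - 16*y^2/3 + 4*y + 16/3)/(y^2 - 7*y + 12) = (3*y^2 - 4*y - 4)/(3*(y - 3))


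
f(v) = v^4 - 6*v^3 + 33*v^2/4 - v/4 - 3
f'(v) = 4*v^3 - 18*v^2 + 33*v/2 - 1/4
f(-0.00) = -3.00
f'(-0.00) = -0.25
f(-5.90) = 2729.67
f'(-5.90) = -1545.70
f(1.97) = -2.29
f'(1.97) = -7.02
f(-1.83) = 73.07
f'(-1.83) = -115.24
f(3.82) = -5.09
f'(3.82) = 23.09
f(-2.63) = 211.71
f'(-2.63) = -240.91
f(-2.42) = 165.25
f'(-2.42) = -202.29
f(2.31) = -5.04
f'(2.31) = -8.88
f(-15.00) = 72732.00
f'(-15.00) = -17797.75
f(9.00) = 2850.00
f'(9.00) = 1606.25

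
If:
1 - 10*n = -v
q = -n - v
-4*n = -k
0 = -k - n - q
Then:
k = 2/3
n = 1/6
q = -5/6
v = 2/3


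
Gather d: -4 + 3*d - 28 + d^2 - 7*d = d^2 - 4*d - 32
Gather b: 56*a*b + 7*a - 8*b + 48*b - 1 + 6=7*a + b*(56*a + 40) + 5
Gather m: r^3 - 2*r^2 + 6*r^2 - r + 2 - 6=r^3 + 4*r^2 - r - 4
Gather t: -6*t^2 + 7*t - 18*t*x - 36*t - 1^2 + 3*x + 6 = -6*t^2 + t*(-18*x - 29) + 3*x + 5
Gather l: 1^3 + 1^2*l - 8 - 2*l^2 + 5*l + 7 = -2*l^2 + 6*l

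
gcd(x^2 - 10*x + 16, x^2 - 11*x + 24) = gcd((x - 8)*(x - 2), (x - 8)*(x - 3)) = x - 8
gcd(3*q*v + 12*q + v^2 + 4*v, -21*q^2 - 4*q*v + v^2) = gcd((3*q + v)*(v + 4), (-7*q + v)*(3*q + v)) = 3*q + v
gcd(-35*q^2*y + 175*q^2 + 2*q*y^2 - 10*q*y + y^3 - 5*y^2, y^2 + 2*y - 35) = y - 5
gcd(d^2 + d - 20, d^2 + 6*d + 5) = d + 5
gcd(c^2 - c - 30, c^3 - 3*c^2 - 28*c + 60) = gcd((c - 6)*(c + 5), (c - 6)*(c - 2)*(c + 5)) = c^2 - c - 30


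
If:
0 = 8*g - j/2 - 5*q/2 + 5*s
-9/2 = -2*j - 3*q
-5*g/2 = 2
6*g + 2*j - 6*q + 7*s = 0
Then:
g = -4/5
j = -123/1310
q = 2047/1310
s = 1344/655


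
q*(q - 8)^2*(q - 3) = q^4 - 19*q^3 + 112*q^2 - 192*q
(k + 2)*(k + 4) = k^2 + 6*k + 8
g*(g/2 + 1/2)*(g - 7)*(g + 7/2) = g^4/2 - 5*g^3/4 - 14*g^2 - 49*g/4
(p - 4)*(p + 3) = p^2 - p - 12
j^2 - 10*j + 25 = (j - 5)^2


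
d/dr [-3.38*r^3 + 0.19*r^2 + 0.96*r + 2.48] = -10.14*r^2 + 0.38*r + 0.96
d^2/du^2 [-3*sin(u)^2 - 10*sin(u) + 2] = 10*sin(u) - 6*cos(2*u)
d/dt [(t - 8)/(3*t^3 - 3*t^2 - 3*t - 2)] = (-6*t^3 + 75*t^2 - 48*t - 26)/(9*t^6 - 18*t^5 - 9*t^4 + 6*t^3 + 21*t^2 + 12*t + 4)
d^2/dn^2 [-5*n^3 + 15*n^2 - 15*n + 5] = 30 - 30*n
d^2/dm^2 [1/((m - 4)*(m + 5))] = 2*((m - 4)^2 + (m - 4)*(m + 5) + (m + 5)^2)/((m - 4)^3*(m + 5)^3)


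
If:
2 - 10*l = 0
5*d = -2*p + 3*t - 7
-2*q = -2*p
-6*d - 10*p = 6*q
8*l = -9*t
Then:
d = -452/255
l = 1/5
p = 113/170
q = 113/170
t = -8/45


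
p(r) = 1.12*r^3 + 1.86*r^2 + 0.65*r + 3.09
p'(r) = 3.36*r^2 + 3.72*r + 0.65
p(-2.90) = -10.47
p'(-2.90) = 18.12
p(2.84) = 45.59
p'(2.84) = 38.32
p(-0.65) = 3.15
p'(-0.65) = -0.35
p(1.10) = 7.55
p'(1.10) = 8.81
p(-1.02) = 3.17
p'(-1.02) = 0.35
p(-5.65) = -143.21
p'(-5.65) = 86.89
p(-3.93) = -38.72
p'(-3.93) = 37.93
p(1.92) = 19.12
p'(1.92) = 20.18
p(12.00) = 2214.09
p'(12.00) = 529.13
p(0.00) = 3.09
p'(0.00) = 0.65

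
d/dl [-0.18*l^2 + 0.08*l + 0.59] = 0.08 - 0.36*l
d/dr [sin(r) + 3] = cos(r)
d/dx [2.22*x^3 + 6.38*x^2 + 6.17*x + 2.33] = 6.66*x^2 + 12.76*x + 6.17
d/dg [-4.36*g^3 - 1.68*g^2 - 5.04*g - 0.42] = -13.08*g^2 - 3.36*g - 5.04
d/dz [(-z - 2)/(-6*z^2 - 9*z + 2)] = (6*z^2 + 9*z - 3*(z + 2)*(4*z + 3) - 2)/(6*z^2 + 9*z - 2)^2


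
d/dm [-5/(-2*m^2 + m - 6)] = 5*(1 - 4*m)/(2*m^2 - m + 6)^2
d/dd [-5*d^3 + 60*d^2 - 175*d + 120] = -15*d^2 + 120*d - 175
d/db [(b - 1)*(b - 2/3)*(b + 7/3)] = 3*b^2 + 4*b/3 - 29/9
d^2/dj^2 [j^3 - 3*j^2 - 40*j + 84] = 6*j - 6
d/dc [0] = 0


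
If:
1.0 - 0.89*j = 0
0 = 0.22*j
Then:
No Solution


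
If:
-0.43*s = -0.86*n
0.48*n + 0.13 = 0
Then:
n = -0.27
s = -0.54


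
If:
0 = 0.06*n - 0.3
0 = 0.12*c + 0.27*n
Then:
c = -11.25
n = 5.00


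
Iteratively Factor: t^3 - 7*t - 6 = (t + 2)*(t^2 - 2*t - 3) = (t - 3)*(t + 2)*(t + 1)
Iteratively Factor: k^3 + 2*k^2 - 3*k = (k - 1)*(k^2 + 3*k) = (k - 1)*(k + 3)*(k)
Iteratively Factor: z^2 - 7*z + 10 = (z - 2)*(z - 5)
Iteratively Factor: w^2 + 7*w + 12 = (w + 3)*(w + 4)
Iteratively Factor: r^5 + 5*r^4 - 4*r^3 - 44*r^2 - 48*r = (r + 2)*(r^4 + 3*r^3 - 10*r^2 - 24*r) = (r + 2)^2*(r^3 + r^2 - 12*r) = (r - 3)*(r + 2)^2*(r^2 + 4*r) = r*(r - 3)*(r + 2)^2*(r + 4)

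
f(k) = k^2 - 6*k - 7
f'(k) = 2*k - 6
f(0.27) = -8.55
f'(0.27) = -5.46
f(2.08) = -15.15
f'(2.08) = -1.84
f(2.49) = -15.74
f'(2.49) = -1.02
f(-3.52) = 26.51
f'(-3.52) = -13.04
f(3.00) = -16.00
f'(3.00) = 0.00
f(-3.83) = 30.65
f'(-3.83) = -13.66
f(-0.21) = -5.70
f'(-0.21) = -6.42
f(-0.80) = -1.56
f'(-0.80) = -7.60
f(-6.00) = 65.00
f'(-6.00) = -18.00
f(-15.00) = 308.00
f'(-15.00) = -36.00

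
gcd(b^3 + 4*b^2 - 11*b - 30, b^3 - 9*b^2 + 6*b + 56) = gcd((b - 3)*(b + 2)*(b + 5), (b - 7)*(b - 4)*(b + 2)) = b + 2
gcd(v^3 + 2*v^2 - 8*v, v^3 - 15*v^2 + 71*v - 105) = 1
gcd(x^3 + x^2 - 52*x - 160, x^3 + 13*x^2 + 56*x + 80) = x^2 + 9*x + 20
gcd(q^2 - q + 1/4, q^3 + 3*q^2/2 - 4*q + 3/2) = q - 1/2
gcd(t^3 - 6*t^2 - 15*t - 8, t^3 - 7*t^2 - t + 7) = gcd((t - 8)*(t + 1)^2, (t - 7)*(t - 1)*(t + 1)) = t + 1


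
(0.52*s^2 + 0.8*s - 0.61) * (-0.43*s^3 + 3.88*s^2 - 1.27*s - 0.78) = -0.2236*s^5 + 1.6736*s^4 + 2.7059*s^3 - 3.7884*s^2 + 0.1507*s + 0.4758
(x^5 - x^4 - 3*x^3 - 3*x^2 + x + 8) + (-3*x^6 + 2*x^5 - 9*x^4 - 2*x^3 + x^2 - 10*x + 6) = -3*x^6 + 3*x^5 - 10*x^4 - 5*x^3 - 2*x^2 - 9*x + 14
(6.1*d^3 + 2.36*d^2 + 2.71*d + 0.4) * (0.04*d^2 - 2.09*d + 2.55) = 0.244*d^5 - 12.6546*d^4 + 10.731*d^3 + 0.370099999999999*d^2 + 6.0745*d + 1.02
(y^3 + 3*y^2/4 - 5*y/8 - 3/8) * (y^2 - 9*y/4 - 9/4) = y^5 - 3*y^4/2 - 73*y^3/16 - 21*y^2/32 + 9*y/4 + 27/32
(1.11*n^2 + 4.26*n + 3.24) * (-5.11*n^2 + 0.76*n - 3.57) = -5.6721*n^4 - 20.925*n^3 - 17.2815*n^2 - 12.7458*n - 11.5668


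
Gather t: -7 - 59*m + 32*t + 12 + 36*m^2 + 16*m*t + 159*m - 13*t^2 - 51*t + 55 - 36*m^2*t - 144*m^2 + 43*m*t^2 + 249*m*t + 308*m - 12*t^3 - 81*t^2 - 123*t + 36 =-108*m^2 + 408*m - 12*t^3 + t^2*(43*m - 94) + t*(-36*m^2 + 265*m - 142) + 96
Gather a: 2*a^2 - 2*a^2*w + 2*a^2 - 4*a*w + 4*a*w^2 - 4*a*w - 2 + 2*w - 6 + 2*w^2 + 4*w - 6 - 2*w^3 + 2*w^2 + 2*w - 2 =a^2*(4 - 2*w) + a*(4*w^2 - 8*w) - 2*w^3 + 4*w^2 + 8*w - 16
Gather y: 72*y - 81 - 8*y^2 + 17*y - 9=-8*y^2 + 89*y - 90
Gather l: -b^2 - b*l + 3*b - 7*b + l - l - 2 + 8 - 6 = -b^2 - b*l - 4*b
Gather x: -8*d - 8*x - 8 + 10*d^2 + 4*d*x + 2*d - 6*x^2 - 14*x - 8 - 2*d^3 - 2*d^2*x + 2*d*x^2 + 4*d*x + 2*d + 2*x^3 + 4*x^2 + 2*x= -2*d^3 + 10*d^2 - 4*d + 2*x^3 + x^2*(2*d - 2) + x*(-2*d^2 + 8*d - 20) - 16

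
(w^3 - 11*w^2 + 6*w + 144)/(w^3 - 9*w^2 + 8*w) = (w^2 - 3*w - 18)/(w*(w - 1))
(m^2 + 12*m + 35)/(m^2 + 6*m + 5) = (m + 7)/(m + 1)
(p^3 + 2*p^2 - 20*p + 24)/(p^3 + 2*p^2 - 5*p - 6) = (p^2 + 4*p - 12)/(p^2 + 4*p + 3)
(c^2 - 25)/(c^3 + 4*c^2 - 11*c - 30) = (c - 5)/(c^2 - c - 6)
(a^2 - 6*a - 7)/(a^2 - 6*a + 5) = (a^2 - 6*a - 7)/(a^2 - 6*a + 5)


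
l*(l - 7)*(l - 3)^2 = l^4 - 13*l^3 + 51*l^2 - 63*l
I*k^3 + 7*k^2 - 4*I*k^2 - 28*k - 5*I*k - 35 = (k - 5)*(k - 7*I)*(I*k + I)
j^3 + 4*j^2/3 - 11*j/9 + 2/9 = (j - 1/3)^2*(j + 2)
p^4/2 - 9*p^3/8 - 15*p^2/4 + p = p*(p/2 + 1)*(p - 4)*(p - 1/4)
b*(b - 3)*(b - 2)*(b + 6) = b^4 + b^3 - 24*b^2 + 36*b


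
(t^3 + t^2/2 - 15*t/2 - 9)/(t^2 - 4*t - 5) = (-2*t^3 - t^2 + 15*t + 18)/(2*(-t^2 + 4*t + 5))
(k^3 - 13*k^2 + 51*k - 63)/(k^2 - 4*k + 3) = (k^2 - 10*k + 21)/(k - 1)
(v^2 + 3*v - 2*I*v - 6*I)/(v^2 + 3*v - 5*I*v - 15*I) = (v - 2*I)/(v - 5*I)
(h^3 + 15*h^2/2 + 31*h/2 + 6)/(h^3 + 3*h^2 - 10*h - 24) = (h^2 + 7*h/2 + 3/2)/(h^2 - h - 6)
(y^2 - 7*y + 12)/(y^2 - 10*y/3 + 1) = 3*(y - 4)/(3*y - 1)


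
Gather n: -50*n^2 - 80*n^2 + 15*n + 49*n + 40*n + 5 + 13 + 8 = -130*n^2 + 104*n + 26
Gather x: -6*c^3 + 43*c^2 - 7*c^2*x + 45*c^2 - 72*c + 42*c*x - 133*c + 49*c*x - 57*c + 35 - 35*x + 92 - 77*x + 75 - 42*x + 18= -6*c^3 + 88*c^2 - 262*c + x*(-7*c^2 + 91*c - 154) + 220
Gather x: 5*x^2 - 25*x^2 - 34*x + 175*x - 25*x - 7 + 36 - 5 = -20*x^2 + 116*x + 24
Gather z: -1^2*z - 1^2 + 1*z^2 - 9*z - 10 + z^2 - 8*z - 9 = 2*z^2 - 18*z - 20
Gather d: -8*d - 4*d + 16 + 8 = 24 - 12*d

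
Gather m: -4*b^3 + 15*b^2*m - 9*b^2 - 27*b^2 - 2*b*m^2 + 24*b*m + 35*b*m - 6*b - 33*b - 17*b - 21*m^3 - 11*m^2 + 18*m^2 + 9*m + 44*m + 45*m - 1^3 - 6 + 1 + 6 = -4*b^3 - 36*b^2 - 56*b - 21*m^3 + m^2*(7 - 2*b) + m*(15*b^2 + 59*b + 98)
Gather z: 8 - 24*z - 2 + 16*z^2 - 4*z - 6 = 16*z^2 - 28*z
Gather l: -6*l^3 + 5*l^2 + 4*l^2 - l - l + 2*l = -6*l^3 + 9*l^2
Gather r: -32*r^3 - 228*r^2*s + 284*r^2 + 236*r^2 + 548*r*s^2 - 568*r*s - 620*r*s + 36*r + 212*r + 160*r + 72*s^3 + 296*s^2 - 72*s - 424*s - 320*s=-32*r^3 + r^2*(520 - 228*s) + r*(548*s^2 - 1188*s + 408) + 72*s^3 + 296*s^2 - 816*s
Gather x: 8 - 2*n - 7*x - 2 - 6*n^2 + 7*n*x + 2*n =-6*n^2 + x*(7*n - 7) + 6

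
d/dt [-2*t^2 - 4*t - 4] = -4*t - 4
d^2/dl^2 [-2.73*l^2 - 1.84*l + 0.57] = -5.46000000000000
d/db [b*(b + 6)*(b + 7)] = 3*b^2 + 26*b + 42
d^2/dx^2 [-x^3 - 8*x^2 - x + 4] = -6*x - 16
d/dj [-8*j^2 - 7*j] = -16*j - 7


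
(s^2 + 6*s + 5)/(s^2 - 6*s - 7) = (s + 5)/(s - 7)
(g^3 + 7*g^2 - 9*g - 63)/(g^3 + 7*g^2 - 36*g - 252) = (g^2 - 9)/(g^2 - 36)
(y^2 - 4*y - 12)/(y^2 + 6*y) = (y^2 - 4*y - 12)/(y*(y + 6))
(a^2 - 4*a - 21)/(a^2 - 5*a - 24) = (a - 7)/(a - 8)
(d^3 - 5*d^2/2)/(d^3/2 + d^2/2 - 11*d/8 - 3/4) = d^2*(8*d - 20)/(4*d^3 + 4*d^2 - 11*d - 6)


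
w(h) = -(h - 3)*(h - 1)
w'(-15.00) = 34.00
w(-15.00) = -288.00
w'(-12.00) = 28.00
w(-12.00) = -195.00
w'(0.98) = 2.04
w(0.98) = -0.04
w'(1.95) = 0.10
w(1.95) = 1.00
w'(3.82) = -3.64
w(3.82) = -2.31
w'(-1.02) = 6.04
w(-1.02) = -8.12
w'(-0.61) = 5.22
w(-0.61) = -5.81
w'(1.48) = 1.04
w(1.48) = 0.73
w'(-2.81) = 9.62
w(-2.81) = -22.14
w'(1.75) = 0.50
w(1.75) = 0.94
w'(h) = 4 - 2*h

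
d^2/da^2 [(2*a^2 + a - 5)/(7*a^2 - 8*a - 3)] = 2*(161*a^3 - 609*a^2 + 903*a - 431)/(343*a^6 - 1176*a^5 + 903*a^4 + 496*a^3 - 387*a^2 - 216*a - 27)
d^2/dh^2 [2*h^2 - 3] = 4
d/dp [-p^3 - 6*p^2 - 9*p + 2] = -3*p^2 - 12*p - 9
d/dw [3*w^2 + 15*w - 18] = 6*w + 15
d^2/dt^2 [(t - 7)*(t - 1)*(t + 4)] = 6*t - 8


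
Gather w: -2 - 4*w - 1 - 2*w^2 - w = -2*w^2 - 5*w - 3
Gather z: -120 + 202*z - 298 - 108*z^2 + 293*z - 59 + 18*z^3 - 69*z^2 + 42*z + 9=18*z^3 - 177*z^2 + 537*z - 468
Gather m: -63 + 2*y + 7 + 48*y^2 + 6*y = 48*y^2 + 8*y - 56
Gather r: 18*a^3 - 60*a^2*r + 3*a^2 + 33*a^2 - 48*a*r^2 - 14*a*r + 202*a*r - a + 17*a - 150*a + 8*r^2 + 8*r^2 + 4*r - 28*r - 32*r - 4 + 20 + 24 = 18*a^3 + 36*a^2 - 134*a + r^2*(16 - 48*a) + r*(-60*a^2 + 188*a - 56) + 40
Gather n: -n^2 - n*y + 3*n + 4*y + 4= -n^2 + n*(3 - y) + 4*y + 4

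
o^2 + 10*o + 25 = (o + 5)^2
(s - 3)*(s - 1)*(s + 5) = s^3 + s^2 - 17*s + 15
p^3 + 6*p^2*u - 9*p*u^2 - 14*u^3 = (p - 2*u)*(p + u)*(p + 7*u)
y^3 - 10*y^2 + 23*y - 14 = (y - 7)*(y - 2)*(y - 1)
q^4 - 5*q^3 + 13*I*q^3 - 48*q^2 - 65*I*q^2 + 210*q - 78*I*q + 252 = (q - 6)*(q + 1)*(q + 6*I)*(q + 7*I)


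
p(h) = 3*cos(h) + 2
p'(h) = -3*sin(h)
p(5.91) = 4.79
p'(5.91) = 1.09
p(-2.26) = 0.09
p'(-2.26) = 2.32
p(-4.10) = 0.28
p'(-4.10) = -2.45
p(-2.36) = -0.13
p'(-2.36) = 2.11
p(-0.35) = 4.82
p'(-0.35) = 1.03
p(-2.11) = 0.46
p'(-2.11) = 2.57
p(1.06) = 3.47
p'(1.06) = -2.62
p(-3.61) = -0.68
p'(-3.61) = -1.35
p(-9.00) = -0.73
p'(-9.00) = 1.24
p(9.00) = -0.73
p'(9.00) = -1.24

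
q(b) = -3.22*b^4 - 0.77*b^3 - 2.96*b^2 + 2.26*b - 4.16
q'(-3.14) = 396.83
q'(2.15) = -149.15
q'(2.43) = -210.58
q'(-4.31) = 1016.08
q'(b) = -12.88*b^3 - 2.31*b^2 - 5.92*b + 2.26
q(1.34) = -18.68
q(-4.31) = -1118.37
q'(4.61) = -1336.01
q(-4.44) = -1256.53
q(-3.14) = -329.62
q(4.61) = -1586.40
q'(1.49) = -54.30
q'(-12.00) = 21997.30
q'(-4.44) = 1110.37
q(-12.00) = -65896.88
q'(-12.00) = 21997.30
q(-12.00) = -65896.88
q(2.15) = -89.44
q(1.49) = -25.78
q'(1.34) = -40.81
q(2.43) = -139.47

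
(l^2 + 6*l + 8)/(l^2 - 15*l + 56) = (l^2 + 6*l + 8)/(l^2 - 15*l + 56)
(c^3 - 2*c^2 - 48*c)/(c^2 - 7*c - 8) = c*(c + 6)/(c + 1)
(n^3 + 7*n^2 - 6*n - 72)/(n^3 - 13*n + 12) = (n + 6)/(n - 1)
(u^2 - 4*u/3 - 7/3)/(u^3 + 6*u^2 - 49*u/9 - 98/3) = 3*(u + 1)/(3*u^2 + 25*u + 42)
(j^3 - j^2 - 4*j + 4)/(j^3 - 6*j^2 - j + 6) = (j^2 - 4)/(j^2 - 5*j - 6)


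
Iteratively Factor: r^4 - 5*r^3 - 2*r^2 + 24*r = (r + 2)*(r^3 - 7*r^2 + 12*r) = (r - 3)*(r + 2)*(r^2 - 4*r) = r*(r - 3)*(r + 2)*(r - 4)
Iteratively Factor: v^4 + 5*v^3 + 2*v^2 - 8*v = (v + 2)*(v^3 + 3*v^2 - 4*v) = (v - 1)*(v + 2)*(v^2 + 4*v) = (v - 1)*(v + 2)*(v + 4)*(v)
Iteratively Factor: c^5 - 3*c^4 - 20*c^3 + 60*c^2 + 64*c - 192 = (c - 2)*(c^4 - c^3 - 22*c^2 + 16*c + 96) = (c - 2)*(c + 2)*(c^3 - 3*c^2 - 16*c + 48) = (c - 4)*(c - 2)*(c + 2)*(c^2 + c - 12) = (c - 4)*(c - 2)*(c + 2)*(c + 4)*(c - 3)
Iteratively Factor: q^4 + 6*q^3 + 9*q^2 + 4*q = (q + 1)*(q^3 + 5*q^2 + 4*q) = q*(q + 1)*(q^2 + 5*q + 4) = q*(q + 1)^2*(q + 4)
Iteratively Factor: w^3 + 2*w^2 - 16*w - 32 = (w - 4)*(w^2 + 6*w + 8) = (w - 4)*(w + 2)*(w + 4)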